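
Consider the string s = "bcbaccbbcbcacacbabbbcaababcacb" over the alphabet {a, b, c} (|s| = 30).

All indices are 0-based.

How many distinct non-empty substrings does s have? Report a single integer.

407

rank | idx | suffix
   0 |  21 | aababcacb
   1 |  22 | ababcacb
   2 |  16 | abbbcaababcacb
   3 |  24 | abcacb
   4 |  11 | acacbabbbcaababcacb
   5 |  27 | acb
   6 |  13 | acbabbbcaababcacb
   7 |   3 | accbbcbcacacbabbbcaababcacb
   8 |  29 | b
   9 |  15 | babbbcaababcacb
  10 |  23 | babcacb
  11 |   2 | baccbbcbcacacbabbbcaababcacb
  12 |  17 | bbbcaababcacb
  13 |  18 | bbcaababcacb
  14 |   6 | bbcbcacacbabbbcaababcacb
  15 |  19 | bcaababcacb
  16 |   9 | bcacacbabbbcaababcacb
  17 |  25 | bcacb
  18 |   0 | bcbaccbbcbcacacbabbbcaababcacb
  19 |   7 | bcbcacacbabbbcaababcacb
  20 |  20 | caababcacb
  21 |  10 | cacacbabbbcaababcacb
  22 |  26 | cacb
  23 |  12 | cacbabbbcaababcacb
  24 |  28 | cb
  25 |  14 | cbabbbcaababcacb
  26 |   1 | cbaccbbcbcacacbabbbcaababcacb
  27 |   5 | cbbcbcacacbabbbcaababcacb
  28 |   8 | cbcacacbabbbcaababcacb
  29 |   4 | ccbbcbcacacbabbbcaababcacb

SA = [21, 22, 16, 24, 11, 27, 13, 3, 29, 15, 23, 2, 17, 18, 6, 19, 9, 25, 0, 7, 20, 10, 26, 12, 28, 14, 1, 5, 8, 4]
i: (SA[i-1],SA[i]) lcp shared
  1: (21,22) 1 'a'
  2: (22,16) 2 'ab'
  3: (16,24) 2 'ab'
  4: (24,11) 1 'a'
  5: (11,27) 2 'ac'
  6: (27,13) 3 'acb'
  7: (13,3) 2 'ac'
  8: (3,29) 0 ''
  9: (29,15) 1 'b'
  10: (15,23) 3 'bab'
  11: (23,2) 2 'ba'
  12: (2,17) 1 'b'
  13: (17,18) 2 'bb'
  14: (18,6) 3 'bbc'
  15: (6,19) 1 'b'
  16: (19,9) 3 'bca'
  17: (9,25) 4 'bcac'
  18: (25,0) 2 'bc'
  19: (0,7) 3 'bcb'
  20: (7,20) 0 ''
  21: (20,10) 2 'ca'
  22: (10,26) 3 'cac'
  23: (26,12) 4 'cacb'
  24: (12,28) 1 'c'
  25: (28,14) 2 'cb'
  26: (14,1) 3 'cba'
  27: (1,5) 2 'cb'
  28: (5,8) 2 'cb'
  29: (8,4) 1 'c'

n(n+1)/2 = 30·31/2 = 465
Σ LCP = 0 + 1 + 2 + 2 + 1 + 2 + 3 + 2 + 0 + 1 + 3 + 2 + 1 + 2 + 3 + 1 + 3 + 4 + 2 + 3 + 0 + 2 + 3 + 4 + 1 + 2 + 3 + 2 + 2 + 1 = 58
distinct = 465 − 58 = 407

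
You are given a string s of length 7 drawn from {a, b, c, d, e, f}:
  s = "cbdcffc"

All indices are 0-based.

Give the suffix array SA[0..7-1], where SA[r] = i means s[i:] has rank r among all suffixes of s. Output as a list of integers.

[1, 6, 0, 3, 2, 5, 4]

rank | idx | suffix
   0 |   1 | bdcffc
   1 |   6 | c
   2 |   0 | cbdcffc
   3 |   3 | cffc
   4 |   2 | dcffc
   5 |   5 | fc
   6 |   4 | ffc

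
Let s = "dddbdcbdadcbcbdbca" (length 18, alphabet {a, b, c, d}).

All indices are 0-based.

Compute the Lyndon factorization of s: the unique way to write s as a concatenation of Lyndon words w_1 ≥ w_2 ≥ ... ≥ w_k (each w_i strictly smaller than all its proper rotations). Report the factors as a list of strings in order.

["d", "d", "d", "bdc", "bd", "adcbcbdbc", "a"]

emit factor 1: 'd' (i=0, period=1)
emit factor 2: 'd' (i=1, period=1)
emit factor 3: 'd' (i=2, period=1)
emit factor 4: 'bdc' (i=3, period=3)
emit factor 5: 'bd' (i=6, period=2)
emit factor 6: 'adcbcbdbc' (i=8, period=9)
emit factor 7: 'a' (i=17, period=1)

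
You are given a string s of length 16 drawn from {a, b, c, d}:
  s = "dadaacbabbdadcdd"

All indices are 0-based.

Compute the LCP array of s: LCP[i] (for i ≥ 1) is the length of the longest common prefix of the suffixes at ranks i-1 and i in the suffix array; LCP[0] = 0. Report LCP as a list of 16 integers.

[0, 1, 1, 1, 2, 0, 1, 1, 0, 1, 0, 1, 2, 3, 1, 1]

rank | idx | suffix
   0 |   3 | aacbabbdadcdd
   1 |   7 | abbdadcdd
   2 |   4 | acbabbdadcdd
   3 |   1 | adaacbabbdadcdd
   4 |  11 | adcdd
   5 |   6 | babbdadcdd
   6 |   8 | bbdadcdd
   7 |   9 | bdadcdd
   8 |   5 | cbabbdadcdd
   9 |  13 | cdd
  10 |  15 | d
  11 |   2 | daacbabbdadcdd
  12 |   0 | dadaacbabbdadcdd
  13 |  10 | dadcdd
  14 |  12 | dcdd
  15 |  14 | dd

SA = [3, 7, 4, 1, 11, 6, 8, 9, 5, 13, 15, 2, 0, 10, 12, 14]
rank  pair      lcp
   1  s[3:],s[7:]  1  'a'
   2  s[7:],s[4:]  1  'a'
   3  s[4:],s[1:]  1  'a'
   4  s[1:],s[11:]  2  'ad'
   5  s[11:],s[6:]  0  ''
   6  s[6:],s[8:]  1  'b'
   7  s[8:],s[9:]  1  'b'
   8  s[9:],s[5:]  0  ''
   9  s[5:],s[13:]  1  'c'
  10  s[13:],s[15:]  0  ''
  11  s[15:],s[2:]  1  'd'
  12  s[2:],s[0:]  2  'da'
  13  s[0:],s[10:]  3  'dad'
  14  s[10:],s[12:]  1  'd'
  15  s[12:],s[14:]  1  'd'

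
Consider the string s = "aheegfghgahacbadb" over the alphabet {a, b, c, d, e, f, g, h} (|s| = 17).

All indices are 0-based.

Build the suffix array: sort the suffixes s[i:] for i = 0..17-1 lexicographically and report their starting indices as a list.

sorted suffixes:
  #0 SA[0]=11  'acbadb'
  #1 SA[1]=14  'adb'
  #2 SA[2]=9  'ahacbadb'
  #3 SA[3]=0  'aheegfghgahacbadb'
  #4 SA[4]=16  'b'
  #5 SA[5]=13  'badb'
  #6 SA[6]=12  'cbadb'
  #7 SA[7]=15  'db'
  #8 SA[8]=2  'eegfghgahacbadb'
  #9 SA[9]=3  'egfghgahacbadb'
  #10 SA[10]=5  'fghgahacbadb'
  #11 SA[11]=8  'gahacbadb'
  #12 SA[12]=4  'gfghgahacbadb'
  #13 SA[13]=6  'ghgahacbadb'
  #14 SA[14]=10  'hacbadb'
  #15 SA[15]=1  'heegfghgahacbadb'
  #16 SA[16]=7  'hgahacbadb'

[11, 14, 9, 0, 16, 13, 12, 15, 2, 3, 5, 8, 4, 6, 10, 1, 7]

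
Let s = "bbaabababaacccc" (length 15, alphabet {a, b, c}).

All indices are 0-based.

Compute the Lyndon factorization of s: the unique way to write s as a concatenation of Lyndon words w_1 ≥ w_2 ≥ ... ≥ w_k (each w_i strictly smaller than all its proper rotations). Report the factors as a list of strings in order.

["b", "b", "aabababaacccc"]

emit factor 1: 'b' (i=0, period=1)
emit factor 2: 'b' (i=1, period=1)
emit factor 3: 'aabababaacccc' (i=2, period=13)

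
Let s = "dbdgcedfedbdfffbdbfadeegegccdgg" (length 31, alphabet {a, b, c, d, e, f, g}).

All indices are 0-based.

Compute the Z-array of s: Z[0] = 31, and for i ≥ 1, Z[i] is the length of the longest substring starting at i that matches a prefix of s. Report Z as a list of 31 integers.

Z[0]=31
i=1: fresh scan; Z[1]=0
i=2: fresh scan; Z[2]=1 grow→box=[2,3)
i=3: fresh scan; Z[3]=0
i=4: fresh scan; Z[4]=0
i=5: fresh scan; Z[5]=0
i=6: fresh scan; Z[6]=1 grow→box=[6,7)
i=7: fresh scan; Z[7]=0
i=8: fresh scan; Z[8]=0
i=9: fresh scan; Z[9]=3 grow→box=[9,12)
i=10: min(r-i=2, Z[1]=0)=0; Z[10]=0
i=11: min(r-i=1, Z[2]=1)=1; Z[11]=1
i=12: fresh scan; Z[12]=0
i=13: fresh scan; Z[13]=0
i=14: fresh scan; Z[14]=0
i=15: fresh scan; Z[15]=0
i=16: fresh scan; Z[16]=2 grow→box=[16,18)
i=17: min(r-i=1, Z[1]=0)=0; Z[17]=0
i=18: fresh scan; Z[18]=0
i=19: fresh scan; Z[19]=0
i=20: fresh scan; Z[20]=1 grow→box=[20,21)
i=21: fresh scan; Z[21]=0
i=22: fresh scan; Z[22]=0
i=23: fresh scan; Z[23]=0
i=24: fresh scan; Z[24]=0
i=25: fresh scan; Z[25]=0
i=26: fresh scan; Z[26]=0
i=27: fresh scan; Z[27]=0
i=28: fresh scan; Z[28]=1 grow→box=[28,29)
i=29: fresh scan; Z[29]=0
i=30: fresh scan; Z[30]=0

[31, 0, 1, 0, 0, 0, 1, 0, 0, 3, 0, 1, 0, 0, 0, 0, 2, 0, 0, 0, 1, 0, 0, 0, 0, 0, 0, 0, 1, 0, 0]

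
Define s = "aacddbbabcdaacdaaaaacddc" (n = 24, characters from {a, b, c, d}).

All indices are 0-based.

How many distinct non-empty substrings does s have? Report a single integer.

sorted suffixes:
  #0 SA[0]=15  'aaaaacddc'
  #1 SA[1]=16  'aaaacddc'
  #2 SA[2]=17  'aaacddc'
  #3 SA[3]=11  'aacdaaaaacddc'
  #4 SA[4]=0  'aacddbbabcdaacdaaaaacddc'
  #5 SA[5]=18  'aacddc'
  #6 SA[6]=7  'abcdaacdaaaaacddc'
  #7 SA[7]=12  'acdaaaaacddc'
  #8 SA[8]=1  'acddbbabcdaacdaaaaacddc'
  #9 SA[9]=19  'acddc'
  #10 SA[10]=6  'babcdaacdaaaaacddc'
  #11 SA[11]=5  'bbabcdaacdaaaaacddc'
  #12 SA[12]=8  'bcdaacdaaaaacddc'
  #13 SA[13]=23  'c'
  #14 SA[14]=13  'cdaaaaacddc'
  #15 SA[15]=9  'cdaacdaaaaacddc'
  #16 SA[16]=2  'cddbbabcdaacdaaaaacddc'
  #17 SA[17]=20  'cddc'
  #18 SA[18]=14  'daaaaacddc'
  #19 SA[19]=10  'daacdaaaaacddc'
  #20 SA[20]=4  'dbbabcdaacdaaaaacddc'
  #21 SA[21]=22  'dc'
  #22 SA[22]=3  'ddbbabcdaacdaaaaacddc'
  #23 SA[23]=21  'ddc'

SA = [15, 16, 17, 11, 0, 18, 7, 12, 1, 19, 6, 5, 8, 23, 13, 9, 2, 20, 14, 10, 4, 22, 3, 21]
i: (SA[i-1],SA[i]) lcp shared
  1: (15,16) 4 'aaaa'
  2: (16,17) 3 'aaa'
  3: (17,11) 2 'aa'
  4: (11,0) 4 'aacd'
  5: (0,18) 5 'aacdd'
  6: (18,7) 1 'a'
  7: (7,12) 1 'a'
  8: (12,1) 3 'acd'
  9: (1,19) 4 'acdd'
  10: (19,6) 0 ''
  11: (6,5) 1 'b'
  12: (5,8) 1 'b'
  13: (8,23) 0 ''
  14: (23,13) 1 'c'
  15: (13,9) 4 'cdaa'
  16: (9,2) 2 'cd'
  17: (2,20) 3 'cdd'
  18: (20,14) 0 ''
  19: (14,10) 3 'daa'
  20: (10,4) 1 'd'
  21: (4,22) 1 'd'
  22: (22,3) 1 'd'
  23: (3,21) 2 'dd'

n(n+1)/2 = 24·25/2 = 300
Σ LCP = 0 + 4 + 3 + 2 + 4 + 5 + 1 + 1 + 3 + 4 + 0 + 1 + 1 + 0 + 1 + 4 + 2 + 3 + 0 + 3 + 1 + 1 + 1 + 2 = 47
distinct = 300 − 47 = 253

253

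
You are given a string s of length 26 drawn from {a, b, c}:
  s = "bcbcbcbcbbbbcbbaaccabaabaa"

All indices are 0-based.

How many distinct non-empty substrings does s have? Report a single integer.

289

rank | idx | suffix
   0 |  25 | a
   1 |  24 | aa
   2 |  21 | aabaa
   3 |  15 | aaccabaabaa
   4 |  22 | abaa
   5 |  19 | abaabaa
   6 |  16 | accabaabaa
   7 |  23 | baa
   8 |  20 | baabaa
   9 |  14 | baaccabaabaa
  10 |  13 | bbaaccabaabaa
  11 |   8 | bbbbcbbaaccabaabaa
  12 |   9 | bbbcbbaaccabaabaa
  13 |  10 | bbcbbaaccabaabaa
  14 |  11 | bcbbaaccabaabaa
  15 |   6 | bcbbbbcbbaaccabaabaa
  16 |   4 | bcbcbbbbcbbaaccabaabaa
  17 |   2 | bcbcbcbbbbcbbaaccabaabaa
  18 |   0 | bcbcbcbcbbbbcbbaaccabaabaa
  19 |  18 | cabaabaa
  20 |  12 | cbbaaccabaabaa
  21 |   7 | cbbbbcbbaaccabaabaa
  22 |   5 | cbcbbbbcbbaaccabaabaa
  23 |   3 | cbcbcbbbbcbbaaccabaabaa
  24 |   1 | cbcbcbcbbbbcbbaaccabaabaa
  25 |  17 | ccabaabaa

SA = [25, 24, 21, 15, 22, 19, 16, 23, 20, 14, 13, 8, 9, 10, 11, 6, 4, 2, 0, 18, 12, 7, 5, 3, 1, 17]
[i] adj suffixes → lcp
  [1] 25/24 → 1 ('a')
  [2] 24/21 → 2 ('aa')
  [3] 21/15 → 2 ('aa')
  [4] 15/22 → 1 ('a')
  [5] 22/19 → 4 ('abaa')
  [6] 19/16 → 1 ('a')
  [7] 16/23 → 0 ('')
  [8] 23/20 → 3 ('baa')
  [9] 20/14 → 3 ('baa')
  [10] 14/13 → 1 ('b')
  [11] 13/8 → 2 ('bb')
  [12] 8/9 → 3 ('bbb')
  [13] 9/10 → 2 ('bb')
  [14] 10/11 → 1 ('b')
  [15] 11/6 → 4 ('bcbb')
  [16] 6/4 → 3 ('bcb')
  [17] 4/2 → 5 ('bcbcb')
  [18] 2/0 → 7 ('bcbcbcb')
  [19] 0/18 → 0 ('')
  [20] 18/12 → 1 ('c')
  [21] 12/7 → 3 ('cbb')
  [22] 7/5 → 2 ('cb')
  [23] 5/3 → 4 ('cbcb')
  [24] 3/1 → 6 ('cbcbcb')
  [25] 1/17 → 1 ('c')

n(n+1)/2 = 26·27/2 = 351
Σ LCP = 0 + 1 + 2 + 2 + 1 + 4 + 1 + 0 + 3 + 3 + 1 + 2 + 3 + 2 + 1 + 4 + 3 + 5 + 7 + 0 + 1 + 3 + 2 + 4 + 6 + 1 = 62
distinct = 351 − 62 = 289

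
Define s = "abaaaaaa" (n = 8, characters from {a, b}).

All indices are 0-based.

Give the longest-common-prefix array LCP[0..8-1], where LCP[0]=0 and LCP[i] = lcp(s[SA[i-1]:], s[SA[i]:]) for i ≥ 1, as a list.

[0, 1, 2, 3, 4, 5, 1, 0]

rank | idx | suffix
   0 |   7 | a
   1 |   6 | aa
   2 |   5 | aaa
   3 |   4 | aaaa
   4 |   3 | aaaaa
   5 |   2 | aaaaaa
   6 |   0 | abaaaaaa
   7 |   1 | baaaaaa

SA = [7, 6, 5, 4, 3, 2, 0, 1]
rank  pair      lcp
   1  s[7:],s[6:]  1  'a'
   2  s[6:],s[5:]  2  'aa'
   3  s[5:],s[4:]  3  'aaa'
   4  s[4:],s[3:]  4  'aaaa'
   5  s[3:],s[2:]  5  'aaaaa'
   6  s[2:],s[0:]  1  'a'
   7  s[0:],s[1:]  0  ''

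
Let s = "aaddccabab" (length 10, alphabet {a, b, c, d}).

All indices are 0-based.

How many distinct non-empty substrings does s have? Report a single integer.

sorted suffixes:
  #0 SA[0]=0  'aaddccabab'
  #1 SA[1]=8  'ab'
  #2 SA[2]=6  'abab'
  #3 SA[3]=1  'addccabab'
  #4 SA[4]=9  'b'
  #5 SA[5]=7  'bab'
  #6 SA[6]=5  'cabab'
  #7 SA[7]=4  'ccabab'
  #8 SA[8]=3  'dccabab'
  #9 SA[9]=2  'ddccabab'

SA = [0, 8, 6, 1, 9, 7, 5, 4, 3, 2]
[i] adj suffixes → lcp
  [1] 0/8 → 1 ('a')
  [2] 8/6 → 2 ('ab')
  [3] 6/1 → 1 ('a')
  [4] 1/9 → 0 ('')
  [5] 9/7 → 1 ('b')
  [6] 7/5 → 0 ('')
  [7] 5/4 → 1 ('c')
  [8] 4/3 → 0 ('')
  [9] 3/2 → 1 ('d')

n(n+1)/2 = 10·11/2 = 55
Σ LCP = 0 + 1 + 2 + 1 + 0 + 1 + 0 + 1 + 0 + 1 = 7
distinct = 55 − 7 = 48

48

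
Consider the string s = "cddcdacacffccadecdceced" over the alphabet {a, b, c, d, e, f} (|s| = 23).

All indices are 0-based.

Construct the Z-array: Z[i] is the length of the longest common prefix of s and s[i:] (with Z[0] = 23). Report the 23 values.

[23, 0, 0, 2, 0, 0, 1, 0, 1, 0, 0, 1, 1, 0, 0, 0, 2, 0, 1, 0, 1, 0, 0]

Z[0]=23
i=1: outside box; Z[1]=0
i=2: outside box; Z[2]=0
i=3: outside box; Z[3]=2 grow→box=[3,5)
i=4: min(r-i=1, Z[1]=0)=0; Z[4]=0
i=5: outside box; Z[5]=0
i=6: outside box; Z[6]=1 grow→box=[6,7)
i=7: outside box; Z[7]=0
i=8: outside box; Z[8]=1 grow→box=[8,9)
i=9: outside box; Z[9]=0
i=10: outside box; Z[10]=0
i=11: outside box; Z[11]=1 grow→box=[11,12)
i=12: outside box; Z[12]=1 grow→box=[12,13)
i=13: outside box; Z[13]=0
i=14: outside box; Z[14]=0
i=15: outside box; Z[15]=0
i=16: outside box; Z[16]=2 grow→box=[16,18)
i=17: min(r-i=1, Z[1]=0)=0; Z[17]=0
i=18: outside box; Z[18]=1 grow→box=[18,19)
i=19: outside box; Z[19]=0
i=20: outside box; Z[20]=1 grow→box=[20,21)
i=21: outside box; Z[21]=0
i=22: outside box; Z[22]=0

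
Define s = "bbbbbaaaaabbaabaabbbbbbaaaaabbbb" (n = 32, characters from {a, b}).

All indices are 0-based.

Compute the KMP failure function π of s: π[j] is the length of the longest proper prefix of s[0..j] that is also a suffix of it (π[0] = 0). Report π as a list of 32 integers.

[0, 1, 2, 3, 4, 0, 0, 0, 0, 0, 1, 2, 0, 0, 1, 0, 0, 1, 2, 3, 4, 5, 5, 6, 7, 8, 9, 10, 11, 12, 3, 4]

π[0] = 0
j=1 s[j]='b': π[1]=1 (border 'b')
j=2 s[j]='b': π[2]=2 (border 'bb')
j=3 s[j]='b': π[3]=3 (border 'bbb')
j=4 s[j]='b': π[4]=4 (border 'bbbb')
j=5 s[j]='a': k: 4→3→2→1→0; π[5]=0 (border '')
j=6 s[j]='a': π[6]=0 (border '')
j=7 s[j]='a': π[7]=0 (border '')
j=8 s[j]='a': π[8]=0 (border '')
j=9 s[j]='a': π[9]=0 (border '')
j=10 s[j]='b': π[10]=1 (border 'b')
j=11 s[j]='b': π[11]=2 (border 'bb')
j=12 s[j]='a': k: 2→1→0; π[12]=0 (border '')
j=13 s[j]='a': π[13]=0 (border '')
j=14 s[j]='b': π[14]=1 (border 'b')
j=15 s[j]='a': k: 1→0; π[15]=0 (border '')
j=16 s[j]='a': π[16]=0 (border '')
j=17 s[j]='b': π[17]=1 (border 'b')
j=18 s[j]='b': π[18]=2 (border 'bb')
j=19 s[j]='b': π[19]=3 (border 'bbb')
j=20 s[j]='b': π[20]=4 (border 'bbbb')
j=21 s[j]='b': π[21]=5 (border 'bbbbb')
j=22 s[j]='b': k: 5→4; π[22]=5 (border 'bbbbb')
j=23 s[j]='a': π[23]=6 (border 'bbbbba')
j=24 s[j]='a': π[24]=7 (border 'bbbbbaa')
j=25 s[j]='a': π[25]=8 (border 'bbbbbaaa')
j=26 s[j]='a': π[26]=9 (border 'bbbbbaaaa')
j=27 s[j]='a': π[27]=10 (border 'bbbbbaaaaa')
j=28 s[j]='b': π[28]=11 (border 'bbbbbaaaaab')
j=29 s[j]='b': π[29]=12 (border 'bbbbbaaaaabb')
j=30 s[j]='b': k: 12→2; π[30]=3 (border 'bbb')
j=31 s[j]='b': π[31]=4 (border 'bbbb')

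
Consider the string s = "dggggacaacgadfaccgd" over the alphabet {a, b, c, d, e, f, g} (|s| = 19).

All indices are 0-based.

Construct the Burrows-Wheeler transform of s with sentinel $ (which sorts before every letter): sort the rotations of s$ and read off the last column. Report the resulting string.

dcgfagaaacga$dgccggd

rank  rotation              last
    0  $dggggacaacgadfaccgd  d
    1  aacgadfaccgd$dggggac  c
    2  acaacgadfaccgd$dgggg  g
    3  accgd$dggggacaacgadf  f
    4  acgadfaccgd$dggggaca  a
    5  adfaccgd$dggggacaacg  g
    6  caacgadfaccgd$dgggga  a
    7  ccgd$dggggacaacgadfa  a
    8  cgadfaccgd$dggggacaa  a
    9  cgd$dggggacaacgadfac  c
   10  d$dggggacaacgadfaccg  g
   11  dfaccgd$dggggacaacga  a
   12  dggggacaacgadfaccgd$  $
   13  faccgd$dggggacaacgad  d
   14  gacaacgadfaccgd$dggg  g
   15  gadfaccgd$dggggacaac  c
   16  gd$dggggacaacgadfacc  c
   17  ggacaacgadfaccgd$dgg  g
   18  gggacaacgadfaccgd$dg  g
   19  ggggacaacgadfaccgd$d  d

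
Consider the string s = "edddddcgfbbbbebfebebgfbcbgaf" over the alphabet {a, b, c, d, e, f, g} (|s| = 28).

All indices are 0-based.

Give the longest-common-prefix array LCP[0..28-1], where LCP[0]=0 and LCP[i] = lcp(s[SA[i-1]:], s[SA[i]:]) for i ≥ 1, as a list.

[0, 0, 3, 2, 1, 1, 3, 1, 1, 2, 0, 1, 0, 1, 2, 3, 4, 0, 2, 2, 1, 0, 1, 2, 1, 0, 1, 3]

rank→(start, suffix):
  0 → (26, 'af')
  1 → (9, 'bbbbebfebebgfbcbgaf')
  2 → (10, 'bbbebfebebgfbcbgaf')
  3 → (11, 'bbebfebebgfbcbgaf')
  4 → (22, 'bcbgaf')
  5 → (12, 'bebfebebgfbcbgaf')
  6 → (17, 'bebgfbcbgaf')
  7 → (14, 'bfebebgfbcbgaf')
  8 → (24, 'bgaf')
  9 → (19, 'bgfbcbgaf')
  10 → (23, 'cbgaf')
  11 → (6, 'cgfbbbbebfebebgfbcbgaf')
  12 → (5, 'dcgfbbbbebfebebgfbcbgaf')
  13 → (4, 'ddcgfbbbbebfebebgfbcbgaf')
  14 → (3, 'dddcgfbbbbebfebebgfbcbgaf')
  15 → (2, 'ddddcgfbbbbebfebebgfbcbgaf')
  16 → (1, 'dddddcgfbbbbebfebebgfbcbgaf')
  17 → (16, 'ebebgfbcbgaf')
  18 → (13, 'ebfebebgfbcbgaf')
  19 → (18, 'ebgfbcbgaf')
  20 → (0, 'edddddcgfbbbbebfebebgfbcbgaf')
  21 → (27, 'f')
  22 → (8, 'fbbbbebfebebgfbcbgaf')
  23 → (21, 'fbcbgaf')
  24 → (15, 'febebgfbcbgaf')
  25 → (25, 'gaf')
  26 → (7, 'gfbbbbebfebebgfbcbgaf')
  27 → (20, 'gfbcbgaf')

SA = [26, 9, 10, 11, 22, 12, 17, 14, 24, 19, 23, 6, 5, 4, 3, 2, 1, 16, 13, 18, 0, 27, 8, 21, 15, 25, 7, 20]
i: (SA[i-1],SA[i]) lcp shared
  1: (26,9) 0 ''
  2: (9,10) 3 'bbb'
  3: (10,11) 2 'bb'
  4: (11,22) 1 'b'
  5: (22,12) 1 'b'
  6: (12,17) 3 'beb'
  7: (17,14) 1 'b'
  8: (14,24) 1 'b'
  9: (24,19) 2 'bg'
  10: (19,23) 0 ''
  11: (23,6) 1 'c'
  12: (6,5) 0 ''
  13: (5,4) 1 'd'
  14: (4,3) 2 'dd'
  15: (3,2) 3 'ddd'
  16: (2,1) 4 'dddd'
  17: (1,16) 0 ''
  18: (16,13) 2 'eb'
  19: (13,18) 2 'eb'
  20: (18,0) 1 'e'
  21: (0,27) 0 ''
  22: (27,8) 1 'f'
  23: (8,21) 2 'fb'
  24: (21,15) 1 'f'
  25: (15,25) 0 ''
  26: (25,7) 1 'g'
  27: (7,20) 3 'gfb'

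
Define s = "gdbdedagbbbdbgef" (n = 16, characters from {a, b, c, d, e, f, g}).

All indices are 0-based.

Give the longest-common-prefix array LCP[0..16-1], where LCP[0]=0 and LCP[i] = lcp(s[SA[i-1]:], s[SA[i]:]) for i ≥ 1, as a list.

[0, 0, 2, 1, 2, 1, 0, 1, 2, 1, 0, 1, 0, 0, 1, 1]

rank | idx | suffix
   0 |   6 | agbbbdbgef
   1 |   8 | bbbdbgef
   2 |   9 | bbdbgef
   3 |  10 | bdbgef
   4 |   2 | bdedagbbbdbgef
   5 |  12 | bgef
   6 |   5 | dagbbbdbgef
   7 |   1 | dbdedagbbbdbgef
   8 |  11 | dbgef
   9 |   3 | dedagbbbdbgef
  10 |   4 | edagbbbdbgef
  11 |  14 | ef
  12 |  15 | f
  13 |   7 | gbbbdbgef
  14 |   0 | gdbdedagbbbdbgef
  15 |  13 | gef

SA = [6, 8, 9, 10, 2, 12, 5, 1, 11, 3, 4, 14, 15, 7, 0, 13]
rank  pair      lcp
   1  s[6:],s[8:]  0  ''
   2  s[8:],s[9:]  2  'bb'
   3  s[9:],s[10:]  1  'b'
   4  s[10:],s[2:]  2  'bd'
   5  s[2:],s[12:]  1  'b'
   6  s[12:],s[5:]  0  ''
   7  s[5:],s[1:]  1  'd'
   8  s[1:],s[11:]  2  'db'
   9  s[11:],s[3:]  1  'd'
  10  s[3:],s[4:]  0  ''
  11  s[4:],s[14:]  1  'e'
  12  s[14:],s[15:]  0  ''
  13  s[15:],s[7:]  0  ''
  14  s[7:],s[0:]  1  'g'
  15  s[0:],s[13:]  1  'g'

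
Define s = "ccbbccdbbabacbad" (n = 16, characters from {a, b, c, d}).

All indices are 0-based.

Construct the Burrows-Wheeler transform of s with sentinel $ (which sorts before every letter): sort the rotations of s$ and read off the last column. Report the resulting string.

dbbbbacdcbac$bcac

rank  rotation           last
    0  $ccbbccdbbabacbad  d
    1  abacbad$ccbbccdbb  b
    2  acbad$ccbbccdbbab  b
    3  ad$ccbbccdbbabacb  b
    4  babacbad$ccbbccdb  b
    5  bacbad$ccbbccdbba  a
    6  bad$ccbbccdbbabac  c
    7  bbabacbad$ccbbccd  d
    8  bbccdbbabacbad$cc  c
    9  bccdbbabacbad$ccb  b
   10  cbad$ccbbccdbbaba  a
   11  cbbccdbbabacbad$c  c
   12  ccbbccdbbabacbad$  $
   13  ccdbbabacbad$ccbb  b
   14  cdbbabacbad$ccbbc  c
   15  d$ccbbccdbbabacba  a
   16  dbbabacbad$ccbbcc  c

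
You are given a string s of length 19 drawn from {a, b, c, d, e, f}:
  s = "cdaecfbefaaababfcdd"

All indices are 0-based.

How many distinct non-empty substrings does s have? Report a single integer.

174

rank→(start, suffix):
  0 → (9, 'aaababfcdd')
  1 → (10, 'aababfcdd')
  2 → (11, 'ababfcdd')
  3 → (13, 'abfcdd')
  4 → (2, 'aecfbefaaababfcdd')
  5 → (12, 'babfcdd')
  6 → (6, 'befaaababfcdd')
  7 → (14, 'bfcdd')
  8 → (0, 'cdaecfbefaaababfcdd')
  9 → (16, 'cdd')
  10 → (4, 'cfbefaaababfcdd')
  11 → (18, 'd')
  12 → (1, 'daecfbefaaababfcdd')
  13 → (17, 'dd')
  14 → (3, 'ecfbefaaababfcdd')
  15 → (7, 'efaaababfcdd')
  16 → (8, 'faaababfcdd')
  17 → (5, 'fbefaaababfcdd')
  18 → (15, 'fcdd')

SA = [9, 10, 11, 13, 2, 12, 6, 14, 0, 16, 4, 18, 1, 17, 3, 7, 8, 5, 15]
[i] adj suffixes → lcp
  [1] 9/10 → 2 ('aa')
  [2] 10/11 → 1 ('a')
  [3] 11/13 → 2 ('ab')
  [4] 13/2 → 1 ('a')
  [5] 2/12 → 0 ('')
  [6] 12/6 → 1 ('b')
  [7] 6/14 → 1 ('b')
  [8] 14/0 → 0 ('')
  [9] 0/16 → 2 ('cd')
  [10] 16/4 → 1 ('c')
  [11] 4/18 → 0 ('')
  [12] 18/1 → 1 ('d')
  [13] 1/17 → 1 ('d')
  [14] 17/3 → 0 ('')
  [15] 3/7 → 1 ('e')
  [16] 7/8 → 0 ('')
  [17] 8/5 → 1 ('f')
  [18] 5/15 → 1 ('f')

n(n+1)/2 = 19·20/2 = 190
Σ LCP = 0 + 2 + 1 + 2 + 1 + 0 + 1 + 1 + 0 + 2 + 1 + 0 + 1 + 1 + 0 + 1 + 0 + 1 + 1 = 16
distinct = 190 − 16 = 174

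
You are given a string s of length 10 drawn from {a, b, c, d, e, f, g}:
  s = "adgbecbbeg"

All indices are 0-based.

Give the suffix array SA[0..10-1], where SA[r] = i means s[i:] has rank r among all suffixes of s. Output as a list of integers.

rank | idx | suffix
   0 |   0 | adgbecbbeg
   1 |   6 | bbeg
   2 |   3 | becbbeg
   3 |   7 | beg
   4 |   5 | cbbeg
   5 |   1 | dgbecbbeg
   6 |   4 | ecbbeg
   7 |   8 | eg
   8 |   9 | g
   9 |   2 | gbecbbeg

[0, 6, 3, 7, 5, 1, 4, 8, 9, 2]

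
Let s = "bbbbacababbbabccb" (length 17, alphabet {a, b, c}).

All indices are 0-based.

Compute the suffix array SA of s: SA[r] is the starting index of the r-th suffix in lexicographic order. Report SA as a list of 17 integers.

sorted suffixes:
  #0 SA[0]=6  'ababbbabccb'
  #1 SA[1]=8  'abbbabccb'
  #2 SA[2]=12  'abccb'
  #3 SA[3]=4  'acababbbabccb'
  #4 SA[4]=16  'b'
  #5 SA[5]=7  'babbbabccb'
  #6 SA[6]=11  'babccb'
  #7 SA[7]=3  'bacababbbabccb'
  #8 SA[8]=10  'bbabccb'
  #9 SA[9]=2  'bbacababbbabccb'
  #10 SA[10]=9  'bbbabccb'
  #11 SA[11]=1  'bbbacababbbabccb'
  #12 SA[12]=0  'bbbbacababbbabccb'
  #13 SA[13]=13  'bccb'
  #14 SA[14]=5  'cababbbabccb'
  #15 SA[15]=15  'cb'
  #16 SA[16]=14  'ccb'

[6, 8, 12, 4, 16, 7, 11, 3, 10, 2, 9, 1, 0, 13, 5, 15, 14]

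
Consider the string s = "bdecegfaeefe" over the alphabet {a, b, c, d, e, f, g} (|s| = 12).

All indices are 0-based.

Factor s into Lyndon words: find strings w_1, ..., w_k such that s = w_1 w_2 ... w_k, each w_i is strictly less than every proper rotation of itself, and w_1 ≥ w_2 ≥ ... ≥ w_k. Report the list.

["bdecegf", "aeefe"]

emit factor 1: 'bdecegf' (i=0, period=7)
emit factor 2: 'aeefe' (i=7, period=5)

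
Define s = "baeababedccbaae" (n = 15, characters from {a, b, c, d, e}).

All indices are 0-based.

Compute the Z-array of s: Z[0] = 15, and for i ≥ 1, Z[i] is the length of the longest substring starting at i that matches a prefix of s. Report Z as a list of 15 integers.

[15, 0, 0, 0, 2, 0, 1, 0, 0, 0, 0, 2, 0, 0, 0]

Z[0]=15
i=1: outside box; Z[1]=0
i=2: outside box; Z[2]=0
i=3: outside box; Z[3]=0
i=4: outside box; Z[4]=2 grow→box=[4,6)
i=5: min(r-i=1, Z[1]=0)=0; Z[5]=0
i=6: outside box; Z[6]=1 grow→box=[6,7)
i=7: outside box; Z[7]=0
i=8: outside box; Z[8]=0
i=9: outside box; Z[9]=0
i=10: outside box; Z[10]=0
i=11: outside box; Z[11]=2 grow→box=[11,13)
i=12: min(r-i=1, Z[1]=0)=0; Z[12]=0
i=13: outside box; Z[13]=0
i=14: outside box; Z[14]=0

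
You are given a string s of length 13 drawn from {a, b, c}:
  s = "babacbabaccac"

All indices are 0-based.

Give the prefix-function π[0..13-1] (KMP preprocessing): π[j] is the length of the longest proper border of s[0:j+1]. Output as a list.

[0, 0, 1, 2, 0, 1, 2, 3, 4, 5, 0, 0, 0]

π[0] = 0
j=1 s[j]='a': π[1]=0 (border '')
j=2 s[j]='b': π[2]=1 (border 'b')
j=3 s[j]='a': π[3]=2 (border 'ba')
j=4 s[j]='c': k: 2→0; π[4]=0 (border '')
j=5 s[j]='b': π[5]=1 (border 'b')
j=6 s[j]='a': π[6]=2 (border 'ba')
j=7 s[j]='b': π[7]=3 (border 'bab')
j=8 s[j]='a': π[8]=4 (border 'baba')
j=9 s[j]='c': π[9]=5 (border 'babac')
j=10 s[j]='c': k: 5→0; π[10]=0 (border '')
j=11 s[j]='a': π[11]=0 (border '')
j=12 s[j]='c': π[12]=0 (border '')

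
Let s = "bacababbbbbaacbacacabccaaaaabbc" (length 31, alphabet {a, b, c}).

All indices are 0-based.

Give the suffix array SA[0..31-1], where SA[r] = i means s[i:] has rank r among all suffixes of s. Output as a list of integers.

[23, 24, 25, 26, 11, 3, 5, 27, 19, 1, 17, 15, 12, 10, 4, 0, 14, 9, 8, 7, 6, 28, 29, 20, 30, 22, 2, 18, 16, 13, 21]

rank | idx | suffix
   0 |  23 | aaaaabbc
   1 |  24 | aaaabbc
   2 |  25 | aaabbc
   3 |  26 | aabbc
   4 |  11 | aacbacacabccaaaaabbc
   5 |   3 | ababbbbbaacbacacabccaaaaabbc
   6 |   5 | abbbbbaacbacacabccaaaaabbc
   7 |  27 | abbc
   8 |  19 | abccaaaaabbc
   9 |   1 | acababbbbbaacbacacabccaaaaabbc
  10 |  17 | acabccaaaaabbc
  11 |  15 | acacabccaaaaabbc
  12 |  12 | acbacacabccaaaaabbc
  13 |  10 | baacbacacabccaaaaabbc
  14 |   4 | babbbbbaacbacacabccaaaaabbc
  15 |   0 | bacababbbbbaacbacacabccaaaaabbc
  16 |  14 | bacacabccaaaaabbc
  17 |   9 | bbaacbacacabccaaaaabbc
  18 |   8 | bbbaacbacacabccaaaaabbc
  19 |   7 | bbbbaacbacacabccaaaaabbc
  20 |   6 | bbbbbaacbacacabccaaaaabbc
  21 |  28 | bbc
  22 |  29 | bc
  23 |  20 | bccaaaaabbc
  24 |  30 | c
  25 |  22 | caaaaabbc
  26 |   2 | cababbbbbaacbacacabccaaaaabbc
  27 |  18 | cabccaaaaabbc
  28 |  16 | cacabccaaaaabbc
  29 |  13 | cbacacabccaaaaabbc
  30 |  21 | ccaaaaabbc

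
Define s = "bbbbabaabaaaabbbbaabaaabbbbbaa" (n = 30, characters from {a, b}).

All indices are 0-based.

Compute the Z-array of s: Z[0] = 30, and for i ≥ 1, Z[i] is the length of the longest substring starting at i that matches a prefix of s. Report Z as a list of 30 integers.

Z[0]=30
i=1: fresh scan; Z[1]=3 grow→box=[1,4)
i=2: min(r-i=2, Z[1]=3)=2; Z[2]=2
i=3: min(r-i=1, Z[2]=2)=1; Z[3]=1
i=4: fresh scan; Z[4]=0
i=5: fresh scan; Z[5]=1 grow→box=[5,6)
i=6: fresh scan; Z[6]=0
i=7: fresh scan; Z[7]=0
i=8: fresh scan; Z[8]=1 grow→box=[8,9)
i=9: fresh scan; Z[9]=0
i=10: fresh scan; Z[10]=0
i=11: fresh scan; Z[11]=0
i=12: fresh scan; Z[12]=0
i=13: fresh scan; Z[13]=5 grow→box=[13,18)
i=14: min(r-i=4, Z[1]=3)=3; Z[14]=3
i=15: min(r-i=3, Z[2]=2)=2; Z[15]=2
i=16: min(r-i=2, Z[3]=1)=1; Z[16]=1
i=17: min(r-i=1, Z[4]=0)=0; Z[17]=0
i=18: fresh scan; Z[18]=0
i=19: fresh scan; Z[19]=1 grow→box=[19,20)
i=20: fresh scan; Z[20]=0
i=21: fresh scan; Z[21]=0
i=22: fresh scan; Z[22]=0
i=23: fresh scan; Z[23]=4 grow→box=[23,27)
i=24: min(r-i=3, Z[1]=3)=3; Z[24]=5 grow→box=[24,29)
i=25: min(r-i=4, Z[1]=3)=3; Z[25]=3
i=26: min(r-i=3, Z[2]=2)=2; Z[26]=2
i=27: min(r-i=2, Z[3]=1)=1; Z[27]=1
i=28: min(r-i=1, Z[4]=0)=0; Z[28]=0
i=29: fresh scan; Z[29]=0

[30, 3, 2, 1, 0, 1, 0, 0, 1, 0, 0, 0, 0, 5, 3, 2, 1, 0, 0, 1, 0, 0, 0, 4, 5, 3, 2, 1, 0, 0]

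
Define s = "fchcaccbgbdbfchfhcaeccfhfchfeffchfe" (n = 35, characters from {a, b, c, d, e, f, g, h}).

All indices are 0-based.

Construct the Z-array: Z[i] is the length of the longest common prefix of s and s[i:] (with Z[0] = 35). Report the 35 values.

Z[0]=35
i=1: fresh scan; Z[1]=0
i=2: fresh scan; Z[2]=0
i=3: fresh scan; Z[3]=0
i=4: fresh scan; Z[4]=0
i=5: fresh scan; Z[5]=0
i=6: fresh scan; Z[6]=0
i=7: fresh scan; Z[7]=0
i=8: fresh scan; Z[8]=0
i=9: fresh scan; Z[9]=0
i=10: fresh scan; Z[10]=0
i=11: fresh scan; Z[11]=0
i=12: fresh scan; Z[12]=3 extend→box=[12,15)
i=13: min(r-i=2, Z[1]=0)=0; Z[13]=0
i=14: min(r-i=1, Z[2]=0)=0; Z[14]=0
i=15: fresh scan; Z[15]=1 extend→box=[15,16)
i=16: fresh scan; Z[16]=0
i=17: fresh scan; Z[17]=0
i=18: fresh scan; Z[18]=0
i=19: fresh scan; Z[19]=0
i=20: fresh scan; Z[20]=0
i=21: fresh scan; Z[21]=0
i=22: fresh scan; Z[22]=1 extend→box=[22,23)
i=23: fresh scan; Z[23]=0
i=24: fresh scan; Z[24]=3 extend→box=[24,27)
i=25: min(r-i=2, Z[1]=0)=0; Z[25]=0
i=26: min(r-i=1, Z[2]=0)=0; Z[26]=0
i=27: fresh scan; Z[27]=1 extend→box=[27,28)
i=28: fresh scan; Z[28]=0
i=29: fresh scan; Z[29]=1 extend→box=[29,30)
i=30: fresh scan; Z[30]=3 extend→box=[30,33)
i=31: min(r-i=2, Z[1]=0)=0; Z[31]=0
i=32: min(r-i=1, Z[2]=0)=0; Z[32]=0
i=33: fresh scan; Z[33]=1 extend→box=[33,34)
i=34: fresh scan; Z[34]=0

[35, 0, 0, 0, 0, 0, 0, 0, 0, 0, 0, 0, 3, 0, 0, 1, 0, 0, 0, 0, 0, 0, 1, 0, 3, 0, 0, 1, 0, 1, 3, 0, 0, 1, 0]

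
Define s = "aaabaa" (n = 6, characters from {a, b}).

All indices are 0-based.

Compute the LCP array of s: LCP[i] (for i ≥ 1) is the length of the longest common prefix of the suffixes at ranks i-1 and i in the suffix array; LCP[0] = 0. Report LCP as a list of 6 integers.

rank | idx | suffix
   0 |   5 | a
   1 |   4 | aa
   2 |   0 | aaabaa
   3 |   1 | aabaa
   4 |   2 | abaa
   5 |   3 | baa

SA = [5, 4, 0, 1, 2, 3]
rank  pair      lcp
   1  s[5:],s[4:]  1  'a'
   2  s[4:],s[0:]  2  'aa'
   3  s[0:],s[1:]  2  'aa'
   4  s[1:],s[2:]  1  'a'
   5  s[2:],s[3:]  0  ''

[0, 1, 2, 2, 1, 0]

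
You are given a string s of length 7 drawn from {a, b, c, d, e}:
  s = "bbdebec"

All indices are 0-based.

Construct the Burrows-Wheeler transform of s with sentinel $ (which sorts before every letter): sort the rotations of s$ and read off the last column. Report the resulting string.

c$beebdb

rank  rotation  last
    0  $bbdebec  c
    1  bbdebec$  $
    2  bdebec$b  b
    3  bec$bbde  e
    4  c$bbdebe  e
    5  debec$bb  b
    6  ebec$bbd  d
    7  ec$bbdeb  b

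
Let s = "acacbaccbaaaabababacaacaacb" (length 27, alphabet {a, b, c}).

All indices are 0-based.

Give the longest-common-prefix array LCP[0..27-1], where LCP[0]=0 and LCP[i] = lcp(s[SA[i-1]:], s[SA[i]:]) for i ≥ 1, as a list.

rank→(start, suffix):
  0 → (9, 'aaaabababacaacaacb')
  1 → (10, 'aaabababacaacaacb')
  2 → (11, 'aabababacaacaacb')
  3 → (20, 'aacaacb')
  4 → (23, 'aacb')
  5 → (12, 'abababacaacaacb')
  6 → (14, 'ababacaacaacb')
  7 → (16, 'abacaacaacb')
  8 → (18, 'acaacaacb')
  9 → (21, 'acaacb')
  10 → (0, 'acacbaccbaaaabababacaacaacb')
  11 → (24, 'acb')
  12 → (2, 'acbaccbaaaabababacaacaacb')
  13 → (5, 'accbaaaabababacaacaacb')
  14 → (26, 'b')
  15 → (8, 'baaaabababacaacaacb')
  16 → (13, 'bababacaacaacb')
  17 → (15, 'babacaacaacb')
  18 → (17, 'bacaacaacb')
  19 → (4, 'baccbaaaabababacaacaacb')
  20 → (19, 'caacaacb')
  21 → (22, 'caacb')
  22 → (1, 'cacbaccbaaaabababacaacaacb')
  23 → (25, 'cb')
  24 → (7, 'cbaaaabababacaacaacb')
  25 → (3, 'cbaccbaaaabababacaacaacb')
  26 → (6, 'ccbaaaabababacaacaacb')

SA = [9, 10, 11, 20, 23, 12, 14, 16, 18, 21, 0, 24, 2, 5, 26, 8, 13, 15, 17, 4, 19, 22, 1, 25, 7, 3, 6]
[i] adj suffixes → lcp
  [1] 9/10 → 3 ('aaa')
  [2] 10/11 → 2 ('aa')
  [3] 11/20 → 2 ('aa')
  [4] 20/23 → 3 ('aac')
  [5] 23/12 → 1 ('a')
  [6] 12/14 → 5 ('ababa')
  [7] 14/16 → 3 ('aba')
  [8] 16/18 → 1 ('a')
  [9] 18/21 → 5 ('acaac')
  [10] 21/0 → 3 ('aca')
  [11] 0/24 → 2 ('ac')
  [12] 24/2 → 3 ('acb')
  [13] 2/5 → 2 ('ac')
  [14] 5/26 → 0 ('')
  [15] 26/8 → 1 ('b')
  [16] 8/13 → 2 ('ba')
  [17] 13/15 → 4 ('baba')
  [18] 15/17 → 2 ('ba')
  [19] 17/4 → 3 ('bac')
  [20] 4/19 → 0 ('')
  [21] 19/22 → 4 ('caac')
  [22] 22/1 → 2 ('ca')
  [23] 1/25 → 1 ('c')
  [24] 25/7 → 2 ('cb')
  [25] 7/3 → 3 ('cba')
  [26] 3/6 → 1 ('c')

[0, 3, 2, 2, 3, 1, 5, 3, 1, 5, 3, 2, 3, 2, 0, 1, 2, 4, 2, 3, 0, 4, 2, 1, 2, 3, 1]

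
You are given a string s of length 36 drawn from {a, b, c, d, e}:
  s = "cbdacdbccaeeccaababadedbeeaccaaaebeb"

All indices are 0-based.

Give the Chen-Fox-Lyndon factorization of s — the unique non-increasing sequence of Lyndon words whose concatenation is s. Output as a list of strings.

emit factor 1: 'c' (i=0, period=1)
emit factor 2: 'bd' (i=1, period=2)
emit factor 3: 'acdbccaeecc' (i=3, period=11)
emit factor 4: 'aababadedbeeacc' (i=14, period=15)
emit factor 5: 'aaaebeb' (i=29, period=7)

["c", "bd", "acdbccaeecc", "aababadedbeeacc", "aaaebeb"]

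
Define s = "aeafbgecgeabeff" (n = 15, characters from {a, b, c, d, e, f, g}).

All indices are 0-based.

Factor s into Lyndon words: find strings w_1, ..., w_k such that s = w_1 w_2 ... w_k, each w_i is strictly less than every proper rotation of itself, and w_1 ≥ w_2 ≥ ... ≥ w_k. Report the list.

emit factor 1: 'aeafbgecge' (i=0, period=10)
emit factor 2: 'abeff' (i=10, period=5)

["aeafbgecge", "abeff"]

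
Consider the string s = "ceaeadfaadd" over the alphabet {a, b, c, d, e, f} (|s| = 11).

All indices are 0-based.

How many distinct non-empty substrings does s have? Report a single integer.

58

sorted suffixes:
  #0 SA[0]=7  'aadd'
  #1 SA[1]=8  'add'
  #2 SA[2]=4  'adfaadd'
  #3 SA[3]=2  'aeadfaadd'
  #4 SA[4]=0  'ceaeadfaadd'
  #5 SA[5]=10  'd'
  #6 SA[6]=9  'dd'
  #7 SA[7]=5  'dfaadd'
  #8 SA[8]=3  'eadfaadd'
  #9 SA[9]=1  'eaeadfaadd'
  #10 SA[10]=6  'faadd'

SA = [7, 8, 4, 2, 0, 10, 9, 5, 3, 1, 6]
[i] adj suffixes → lcp
  [1] 7/8 → 1 ('a')
  [2] 8/4 → 2 ('ad')
  [3] 4/2 → 1 ('a')
  [4] 2/0 → 0 ('')
  [5] 0/10 → 0 ('')
  [6] 10/9 → 1 ('d')
  [7] 9/5 → 1 ('d')
  [8] 5/3 → 0 ('')
  [9] 3/1 → 2 ('ea')
  [10] 1/6 → 0 ('')

n(n+1)/2 = 11·12/2 = 66
Σ LCP = 0 + 1 + 2 + 1 + 0 + 0 + 1 + 1 + 0 + 2 + 0 = 8
distinct = 66 − 8 = 58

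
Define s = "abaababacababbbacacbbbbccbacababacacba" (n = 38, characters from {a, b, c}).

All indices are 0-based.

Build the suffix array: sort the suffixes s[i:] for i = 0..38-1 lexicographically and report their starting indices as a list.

rank→(start, suffix):
  0 → (37, 'a')
  1 → (2, 'aababacababbbacacbbbbccbacababacacba')
  2 → (0, 'abaababacababbbacacbbbbccbacababacacba')
  3 → (3, 'ababacababbbacacbbbbccbacababacacba')
  4 → (28, 'ababacacba')
  5 → (9, 'ababbbacacbbbbccbacababacacba')
  6 → (5, 'abacababbbacacbbbbccbacababacacba')
  7 → (30, 'abacacba')
  8 → (11, 'abbbacacbbbbccbacababacacba')
  9 → (26, 'acababacacba')
  10 → (7, 'acababbbacacbbbbccbacababacacba')
  11 → (32, 'acacba')
  12 → (15, 'acacbbbbccbacababacacba')
  13 → (34, 'acba')
  14 → (17, 'acbbbbccbacababacacba')
  15 → (36, 'ba')
  16 → (1, 'baababacababbbacacbbbbccbacababacacba')
  17 → (4, 'babacababbbacacbbbbccbacababacacba')
  18 → (29, 'babacacba')
  19 → (10, 'babbbacacbbbbccbacababacacba')
  20 → (25, 'bacababacacba')
  21 → (6, 'bacababbbacacbbbbccbacababacacba')
  22 → (31, 'bacacba')
  23 → (14, 'bacacbbbbccbacababacacba')
  24 → (13, 'bbacacbbbbccbacababacacba')
  25 → (12, 'bbbacacbbbbccbacababacacba')
  26 → (19, 'bbbbccbacababacacba')
  27 → (20, 'bbbccbacababacacba')
  28 → (21, 'bbccbacababacacba')
  29 → (22, 'bccbacababacacba')
  30 → (27, 'cababacacba')
  31 → (8, 'cababbbacacbbbbccbacababacacba')
  32 → (33, 'cacba')
  33 → (16, 'cacbbbbccbacababacacba')
  34 → (35, 'cba')
  35 → (24, 'cbacababacacba')
  36 → (18, 'cbbbbccbacababacacba')
  37 → (23, 'ccbacababacacba')

[37, 2, 0, 3, 28, 9, 5, 30, 11, 26, 7, 32, 15, 34, 17, 36, 1, 4, 29, 10, 25, 6, 31, 14, 13, 12, 19, 20, 21, 22, 27, 8, 33, 16, 35, 24, 18, 23]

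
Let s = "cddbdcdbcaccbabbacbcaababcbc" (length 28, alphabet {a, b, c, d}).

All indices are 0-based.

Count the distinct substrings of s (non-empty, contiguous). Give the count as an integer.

366

sorted suffixes:
  #0 SA[0]=20  'aababcbc'
  #1 SA[1]=21  'ababcbc'
  #2 SA[2]=13  'abbacbcaababcbc'
  #3 SA[3]=23  'abcbc'
  #4 SA[4]=16  'acbcaababcbc'
  #5 SA[5]=9  'accbabbacbcaababcbc'
  #6 SA[6]=12  'babbacbcaababcbc'
  #7 SA[7]=22  'babcbc'
  #8 SA[8]=15  'bacbcaababcbc'
  #9 SA[9]=14  'bbacbcaababcbc'
  #10 SA[10]=26  'bc'
  #11 SA[11]=18  'bcaababcbc'
  #12 SA[12]=7  'bcaccbabbacbcaababcbc'
  #13 SA[13]=24  'bcbc'
  #14 SA[14]=3  'bdcdbcaccbabbacbcaababcbc'
  #15 SA[15]=27  'c'
  #16 SA[16]=19  'caababcbc'
  #17 SA[17]=8  'caccbabbacbcaababcbc'
  #18 SA[18]=11  'cbabbacbcaababcbc'
  #19 SA[19]=25  'cbc'
  #20 SA[20]=17  'cbcaababcbc'
  #21 SA[21]=10  'ccbabbacbcaababcbc'
  #22 SA[22]=5  'cdbcaccbabbacbcaababcbc'
  #23 SA[23]=0  'cddbdcdbcaccbabbacbcaababcbc'
  #24 SA[24]=6  'dbcaccbabbacbcaababcbc'
  #25 SA[25]=2  'dbdcdbcaccbabbacbcaababcbc'
  #26 SA[26]=4  'dcdbcaccbabbacbcaababcbc'
  #27 SA[27]=1  'ddbdcdbcaccbabbacbcaababcbc'

SA = [20, 21, 13, 23, 16, 9, 12, 22, 15, 14, 26, 18, 7, 24, 3, 27, 19, 8, 11, 25, 17, 10, 5, 0, 6, 2, 4, 1]
rank  pair      lcp
   1  s[20:],s[21:]  1  'a'
   2  s[21:],s[13:]  2  'ab'
   3  s[13:],s[23:]  2  'ab'
   4  s[23:],s[16:]  1  'a'
   5  s[16:],s[9:]  2  'ac'
   6  s[9:],s[12:]  0  ''
   7  s[12:],s[22:]  3  'bab'
   8  s[22:],s[15:]  2  'ba'
   9  s[15:],s[14:]  1  'b'
  10  s[14:],s[26:]  1  'b'
  11  s[26:],s[18:]  2  'bc'
  12  s[18:],s[7:]  3  'bca'
  13  s[7:],s[24:]  2  'bc'
  14  s[24:],s[3:]  1  'b'
  15  s[3:],s[27:]  0  ''
  16  s[27:],s[19:]  1  'c'
  17  s[19:],s[8:]  2  'ca'
  18  s[8:],s[11:]  1  'c'
  19  s[11:],s[25:]  2  'cb'
  20  s[25:],s[17:]  3  'cbc'
  21  s[17:],s[10:]  1  'c'
  22  s[10:],s[5:]  1  'c'
  23  s[5:],s[0:]  2  'cd'
  24  s[0:],s[6:]  0  ''
  25  s[6:],s[2:]  2  'db'
  26  s[2:],s[4:]  1  'd'
  27  s[4:],s[1:]  1  'd'

n(n+1)/2 = 28·29/2 = 406
Σ LCP = 0 + 1 + 2 + 2 + 1 + 2 + 0 + 3 + 2 + 1 + 1 + 2 + 3 + 2 + 1 + 0 + 1 + 2 + 1 + 2 + 3 + 1 + 1 + 2 + 0 + 2 + 1 + 1 = 40
distinct = 406 − 40 = 366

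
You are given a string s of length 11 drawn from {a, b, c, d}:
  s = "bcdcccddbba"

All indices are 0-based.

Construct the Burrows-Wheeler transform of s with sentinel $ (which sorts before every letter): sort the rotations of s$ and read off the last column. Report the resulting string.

abbd$dcbcdcc

rank  rotation      last
    0  $bcdcccddbba  a
    1  a$bcdcccddbb  b
    2  ba$bcdcccddb  b
    3  bba$bcdcccdd  d
    4  bcdcccddbba$  $
    5  cccddbba$bcd  d
    6  ccddbba$bcdc  c
    7  cdcccddbba$b  b
    8  cddbba$bcdcc  c
    9  dbba$bcdcccd  d
   10  dcccddbba$bc  c
   11  ddbba$bcdccc  c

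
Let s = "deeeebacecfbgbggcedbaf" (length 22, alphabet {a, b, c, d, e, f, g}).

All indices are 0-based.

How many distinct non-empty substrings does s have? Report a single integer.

rank | idx | suffix
   0 |   6 | acecfbgbggcedbaf
   1 |  20 | af
   2 |   5 | bacecfbgbggcedbaf
   3 |  19 | baf
   4 |  11 | bgbggcedbaf
   5 |  13 | bggcedbaf
   6 |   7 | cecfbgbggcedbaf
   7 |  16 | cedbaf
   8 |   9 | cfbgbggcedbaf
   9 |  18 | dbaf
  10 |   0 | deeeebacecfbgbggcedbaf
  11 |   4 | ebacecfbgbggcedbaf
  12 |   8 | ecfbgbggcedbaf
  13 |  17 | edbaf
  14 |   3 | eebacecfbgbggcedbaf
  15 |   2 | eeebacecfbgbggcedbaf
  16 |   1 | eeeebacecfbgbggcedbaf
  17 |  21 | f
  18 |  10 | fbgbggcedbaf
  19 |  12 | gbggcedbaf
  20 |  15 | gcedbaf
  21 |  14 | ggcedbaf

SA = [6, 20, 5, 19, 11, 13, 7, 16, 9, 18, 0, 4, 8, 17, 3, 2, 1, 21, 10, 12, 15, 14]
[i] adj suffixes → lcp
  [1] 6/20 → 1 ('a')
  [2] 20/5 → 0 ('')
  [3] 5/19 → 2 ('ba')
  [4] 19/11 → 1 ('b')
  [5] 11/13 → 2 ('bg')
  [6] 13/7 → 0 ('')
  [7] 7/16 → 2 ('ce')
  [8] 16/9 → 1 ('c')
  [9] 9/18 → 0 ('')
  [10] 18/0 → 1 ('d')
  [11] 0/4 → 0 ('')
  [12] 4/8 → 1 ('e')
  [13] 8/17 → 1 ('e')
  [14] 17/3 → 1 ('e')
  [15] 3/2 → 2 ('ee')
  [16] 2/1 → 3 ('eee')
  [17] 1/21 → 0 ('')
  [18] 21/10 → 1 ('f')
  [19] 10/12 → 0 ('')
  [20] 12/15 → 1 ('g')
  [21] 15/14 → 1 ('g')

n(n+1)/2 = 22·23/2 = 253
Σ LCP = 0 + 1 + 0 + 2 + 1 + 2 + 0 + 2 + 1 + 0 + 1 + 0 + 1 + 1 + 1 + 2 + 3 + 0 + 1 + 0 + 1 + 1 = 21
distinct = 253 − 21 = 232

232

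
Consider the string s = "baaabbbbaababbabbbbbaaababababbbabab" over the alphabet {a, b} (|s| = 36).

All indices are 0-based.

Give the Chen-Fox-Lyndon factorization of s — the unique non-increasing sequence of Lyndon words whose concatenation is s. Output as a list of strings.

emit factor 1: 'b' (i=0, period=1)
emit factor 2: 'aaabbbbaababbabbbbb' (i=1, period=19)
emit factor 3: 'aaababababbbabab' (i=20, period=16)

["b", "aaabbbbaababbabbbbb", "aaababababbbabab"]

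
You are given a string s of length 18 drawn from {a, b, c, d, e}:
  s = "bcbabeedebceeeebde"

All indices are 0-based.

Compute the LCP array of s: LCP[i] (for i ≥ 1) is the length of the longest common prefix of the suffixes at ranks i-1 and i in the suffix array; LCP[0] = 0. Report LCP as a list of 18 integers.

sorted suffixes:
  #0 SA[0]=3  'abeedebceeeebde'
  #1 SA[1]=2  'babeedebceeeebde'
  #2 SA[2]=0  'bcbabeedebceeeebde'
  #3 SA[3]=9  'bceeeebde'
  #4 SA[4]=15  'bde'
  #5 SA[5]=4  'beedebceeeebde'
  #6 SA[6]=1  'cbabeedebceeeebde'
  #7 SA[7]=10  'ceeeebde'
  #8 SA[8]=16  'de'
  #9 SA[9]=7  'debceeeebde'
  #10 SA[10]=17  'e'
  #11 SA[11]=8  'ebceeeebde'
  #12 SA[12]=14  'ebde'
  #13 SA[13]=6  'edebceeeebde'
  #14 SA[14]=13  'eebde'
  #15 SA[15]=5  'eedebceeeebde'
  #16 SA[16]=12  'eeebde'
  #17 SA[17]=11  'eeeebde'

SA = [3, 2, 0, 9, 15, 4, 1, 10, 16, 7, 17, 8, 14, 6, 13, 5, 12, 11]
i: (SA[i-1],SA[i]) lcp shared
  1: (3,2) 0 ''
  2: (2,0) 1 'b'
  3: (0,9) 2 'bc'
  4: (9,15) 1 'b'
  5: (15,4) 1 'b'
  6: (4,1) 0 ''
  7: (1,10) 1 'c'
  8: (10,16) 0 ''
  9: (16,7) 2 'de'
  10: (7,17) 0 ''
  11: (17,8) 1 'e'
  12: (8,14) 2 'eb'
  13: (14,6) 1 'e'
  14: (6,13) 1 'e'
  15: (13,5) 2 'ee'
  16: (5,12) 2 'ee'
  17: (12,11) 3 'eee'

[0, 0, 1, 2, 1, 1, 0, 1, 0, 2, 0, 1, 2, 1, 1, 2, 2, 3]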